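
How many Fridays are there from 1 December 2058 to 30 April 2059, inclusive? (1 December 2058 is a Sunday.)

1 December 2058 is a Sunday; the first Friday on or after it is 6 December 2058 (5 days later).
From 6 December 2058 to 30 April 2059: 25 + 31 + 28 + 31 + 30 = 145 days (rest of December, January, February, March, April).
145 ÷ 7 = 20 full weeks with remainder 5, so 20 more Fridays after the first → 21.

21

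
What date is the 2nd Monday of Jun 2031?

Jun 2031 begins on a Sunday, so the first Monday is Jun 2 (1 day later).
The 2nd Monday is 1 weeks later: 2 + 7 = 9.

Jun 9, 2031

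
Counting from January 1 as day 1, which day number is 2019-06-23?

Days in months before June: 31 + 28 + 31 + 30 + 31 = 151.
Plus 23 days into June → day 174.

174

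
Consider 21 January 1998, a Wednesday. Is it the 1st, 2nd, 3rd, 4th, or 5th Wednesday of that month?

3rd

Day 21 falls in week ⌈21/7⌉ of the month.
Days 1–7 hold the 1st Wednesday, 8–14 the 2nd, 15–21 the 3rd, 22–28 the 4th, 29–31 the 5th.
21 is in the range for the 3rd.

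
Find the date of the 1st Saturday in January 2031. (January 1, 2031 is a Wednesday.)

January 2031 begins on a Wednesday, so the first Saturday is January 4 (3 days later).

4 January 2031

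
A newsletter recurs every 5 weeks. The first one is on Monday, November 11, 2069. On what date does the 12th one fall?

December 1, 2070

The 12th occurrence is 11 intervals after the first: 11 × 35 = 385 days after November 11, 2069.
November has 30 days — 19 days to the end of November leaves 366.
December has 31 days (335 left).
January has 31 days (304 left).
February has 28 days (276 left).
March has 31 days (245 left).
April has 30 days (215 left).
May has 31 days (184 left).
June has 30 days (154 left).
July has 31 days (123 left).
August has 31 days (92 left).
September has 30 days (62 left).
October has 31 days (31 left).
November has 30 days (1 left).
1 day into December → December 1, 2070.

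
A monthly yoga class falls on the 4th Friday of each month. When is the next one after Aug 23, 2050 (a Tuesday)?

Aug 26, 2050

Aug 2050 starts on a Monday; its first Friday is the 5th, so the 4th Friday is the 26th — Aug 26, 2050.
Aug 26, 2050 is after Aug 23, 2050, so that is the next one.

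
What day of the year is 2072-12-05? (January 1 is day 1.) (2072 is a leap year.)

Days in months before December: 31 + 29 + 31 + 30 + 31 + 30 + 31 + 31 + 30 + 31 + 30 = 335.
Plus 5 days into December → day 340.

340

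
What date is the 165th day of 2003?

2003-06-14

January has 31 days (165 − 31 = 134 remain).
February has 28 days (134 − 28 = 106 remain).
March has 31 days (106 − 31 = 75 remain).
April has 30 days (75 − 30 = 45 remain).
May has 31 days (45 − 31 = 14 remain).
14 into June → June 14.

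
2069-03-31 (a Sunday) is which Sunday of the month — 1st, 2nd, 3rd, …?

5th

Day 31 falls in week ⌈31/7⌉ of the month.
Days 1–7 hold the 1st Sunday, 8–14 the 2nd, 15–21 the 3rd, 22–28 the 4th, 29–31 the 5th.
31 is in the range for the 5th.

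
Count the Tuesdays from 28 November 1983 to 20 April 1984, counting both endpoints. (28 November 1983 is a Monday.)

21

28 November 1983 is a Monday; the first Tuesday on or after it is 29 November 1983 (1 day later).
From 29 November 1983 to 20 April 1984: 1 + 31 + 31 + 29 + 31 + 20 = 143 days (rest of November, December, January, February, March, April).
143 ÷ 7 = 20 full weeks with remainder 3, so 20 more Tuesdays after the first → 21.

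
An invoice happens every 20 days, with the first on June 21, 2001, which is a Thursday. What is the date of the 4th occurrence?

August 20, 2001

The 4th occurrence is 3 intervals after the first: 3 × 20 = 60 days after June 21, 2001.
June has 30 days — 9 days to the end of June leaves 51.
July has 31 days (20 left).
20 days into August → August 20, 2001.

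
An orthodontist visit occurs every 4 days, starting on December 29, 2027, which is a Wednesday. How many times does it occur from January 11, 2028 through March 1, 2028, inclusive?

12

Occurrences land 4·i days after December 29, 2027 for i = 0, 1, 2, …
January 11, 2028 is 13 days after the start; 13 ÷ 4 = 3 remainder 1; since the remainder is 1, round up to i = 4. First occurrence in the window: #5 on January 14, 2028 (4×4 = 16 days in).
March 1, 2028 is 63 days after the start; 63 ÷ 4 = 15 remainder 3. Last occurrence in the window: #16 on February 27, 2028.
Occurrences #5 through #16: 12 in total.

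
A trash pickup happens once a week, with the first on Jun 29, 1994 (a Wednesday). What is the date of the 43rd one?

Apr 19, 1995

The 43rd occurrence is 42 intervals after the first: 42 × 7 = 294 days after Jun 29, 1994.
Jun has 30 days — 1 day to the end of Jun leaves 293.
Jul has 31 days (262 left).
Aug has 31 days (231 left).
Sep has 30 days (201 left).
Oct has 31 days (170 left).
Nov has 30 days (140 left).
Dec has 31 days (109 left).
Jan has 31 days (78 left).
Feb has 28 days (50 left).
Mar has 31 days (19 left).
19 days into Apr → Apr 19, 1995.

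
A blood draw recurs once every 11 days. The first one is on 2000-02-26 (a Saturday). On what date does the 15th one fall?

The 15th occurrence is 14 intervals after the first: 14 × 11 = 154 days after 2000-02-26.
February has 29 days — 3 days to the end of February leaves 151.
March has 31 days (120 left).
April has 30 days (90 left).
May has 31 days (59 left).
June has 30 days (29 left).
29 days into July → 2000-07-29.

2000-07-29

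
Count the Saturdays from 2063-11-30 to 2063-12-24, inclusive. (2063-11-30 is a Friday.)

4

2063-11-30 is a Friday; the first Saturday on or after it is 2063-12-01 (1 day later).
From 2063-12-01 to 2063-12-24 is 24 − 1 = 23 days.
23 ÷ 7 = 3 full weeks with remainder 2, so 3 more Saturdays after the first → 4.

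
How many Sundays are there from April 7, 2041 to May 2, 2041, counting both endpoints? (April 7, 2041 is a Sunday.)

4

April 7, 2041 is a Sunday; the first Sunday on or after it is April 7, 2041.
From April 7, 2041 to May 2, 2041: 23 + 2 = 25 days (rest of April, May).
25 ÷ 7 = 3 full weeks with remainder 4, so 3 more Sundays after the first → 4.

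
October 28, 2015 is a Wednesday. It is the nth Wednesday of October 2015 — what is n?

Day 28 falls in week ⌈28/7⌉ of the month.
Days 1–7 hold the 1st Wednesday, 8–14 the 2nd, 15–21 the 3rd, 22–28 the 4th, 29–31 the 5th.
28 is in the range for the 4th.

4th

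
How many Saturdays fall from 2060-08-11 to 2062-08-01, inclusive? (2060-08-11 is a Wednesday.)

2060-08-11 is a Wednesday; the first Saturday on or after it is 2060-08-14 (3 days later).
From 2060-08-14 to 2062-08-01: 139 + 365 + 213 = 717 days (rest of 2060, 2061, to 2062-08-01 in 2062).
717 ÷ 7 = 102 full weeks with remainder 3, so 102 more Saturdays after the first → 103.

103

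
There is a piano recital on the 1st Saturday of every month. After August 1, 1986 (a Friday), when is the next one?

August 1986 starts on a Friday, so its 1st Saturday is August 2, 1986 (1 day in).
August 2, 1986 is after August 1, 1986, so that is the next one.

August 2, 1986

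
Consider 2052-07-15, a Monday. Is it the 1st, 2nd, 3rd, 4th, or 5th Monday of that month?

3rd

Day 15 falls in week ⌈15/7⌉ of the month.
Days 1–7 hold the 1st Monday, 8–14 the 2nd, 15–21 the 3rd, 22–28 the 4th, 29–31 the 5th.
15 is in the range for the 3rd.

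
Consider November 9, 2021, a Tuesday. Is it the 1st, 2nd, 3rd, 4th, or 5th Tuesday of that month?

2nd

Day 9 falls in week ⌈9/7⌉ of the month.
Days 1–7 hold the 1st Tuesday, 8–14 the 2nd, 15–21 the 3rd, 22–28 the 4th, 29–31 the 5th.
9 is in the range for the 2nd.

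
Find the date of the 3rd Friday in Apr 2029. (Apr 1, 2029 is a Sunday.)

Apr 20, 2029

Apr 2029 begins on a Sunday, so the first Friday is Apr 6 (5 days later).
The 3rd Friday is 2 weeks later: 6 + 14 = 20.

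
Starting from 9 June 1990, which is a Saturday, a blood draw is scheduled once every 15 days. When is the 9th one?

7 October 1990

The 9th occurrence is 8 intervals after the first: 8 × 15 = 120 days after 9 June 1990.
June has 30 days — 21 days to the end of June leaves 99.
July has 31 days (68 left).
August has 31 days (37 left).
September has 30 days (7 left).
7 days into October → 7 October 1990.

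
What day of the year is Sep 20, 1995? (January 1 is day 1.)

Days in months before Sep: 31 + 28 + 31 + 30 + 31 + 30 + 31 + 31 = 243.
Plus 20 days into Sep → day 263.

263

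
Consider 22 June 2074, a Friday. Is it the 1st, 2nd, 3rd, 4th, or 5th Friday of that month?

4th

Day 22 falls in week ⌈22/7⌉ of the month.
Days 1–7 hold the 1st Friday, 8–14 the 2nd, 15–21 the 3rd, 22–28 the 4th, 29–31 the 5th.
22 is in the range for the 4th.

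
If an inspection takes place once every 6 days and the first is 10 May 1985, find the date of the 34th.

The 34th occurrence is 33 intervals after the first: 33 × 6 = 198 days after 10 May 1985.
May has 31 days — 21 days to the end of May leaves 177.
June has 30 days (147 left).
July has 31 days (116 left).
August has 31 days (85 left).
September has 30 days (55 left).
October has 31 days (24 left).
24 days into November → 24 November 1985.

24 November 1985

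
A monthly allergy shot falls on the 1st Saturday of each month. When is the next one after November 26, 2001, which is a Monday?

December 1, 2001

November 2001 starts on a Thursday, so its 1st Saturday is November 3, 2001 (2 days in).
That is not after November 26, 2001, so look at December 2001.
December 2001 starts on a Saturday, so its 1st Saturday is December 1, 2001.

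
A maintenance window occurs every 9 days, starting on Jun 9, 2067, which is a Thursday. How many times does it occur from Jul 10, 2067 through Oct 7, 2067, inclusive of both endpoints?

10

Occurrences land 9·i days after Jun 9, 2067 for i = 0, 1, 2, …
Jul 10, 2067 is 31 days after the start; 31 ÷ 9 = 3 remainder 4; since the remainder is 4, round up to i = 4. First occurrence in the window: #5 on Jul 15, 2067 (4×9 = 36 days in).
Oct 7, 2067 is 120 days after the start; 120 ÷ 9 = 13 remainder 3. Last occurrence in the window: #14 on Oct 4, 2067.
Occurrences #5 through #14: 10 in total.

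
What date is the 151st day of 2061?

January has 31 days (151 − 31 = 120 remain).
February has 28 days (120 − 28 = 92 remain).
March has 31 days (92 − 31 = 61 remain).
April has 30 days (61 − 30 = 31 remain).
31 into May → May 31.

May 31, 2061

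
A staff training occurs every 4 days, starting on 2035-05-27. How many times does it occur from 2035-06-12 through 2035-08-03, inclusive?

14

Occurrences land 4·i days after 2035-05-27 for i = 0, 1, 2, …
2035-06-12 is 16 days after the start; 16 ÷ 4 = 4 remainder 0. First occurrence in the window: #5 on 2035-06-12 (4×4 = 16 days in).
2035-08-03 is 68 days after the start; 68 ÷ 4 = 17 remainder 0. Last occurrence in the window: #18 on 2035-08-03.
Occurrences #5 through #18: 14 in total.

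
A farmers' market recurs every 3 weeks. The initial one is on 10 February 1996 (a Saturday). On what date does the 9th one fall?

27 July 1996

The 9th occurrence is 8 intervals after the first: 8 × 21 = 168 days after 10 February 1996.
February has 29 days — 19 days to the end of February leaves 149.
March has 31 days (118 left).
April has 30 days (88 left).
May has 31 days (57 left).
June has 30 days (27 left).
27 days into July → 27 July 1996.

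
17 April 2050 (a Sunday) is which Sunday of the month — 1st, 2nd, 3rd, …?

3rd

Day 17 falls in week ⌈17/7⌉ of the month.
Days 1–7 hold the 1st Sunday, 8–14 the 2nd, 15–21 the 3rd, 22–28 the 4th, 29–31 the 5th.
17 is in the range for the 3rd.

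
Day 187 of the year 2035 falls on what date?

Jan has 31 days (187 − 31 = 156 remain).
Feb has 28 days (156 − 28 = 128 remain).
Mar has 31 days (128 − 31 = 97 remain).
Apr has 30 days (97 − 30 = 67 remain).
May has 31 days (67 − 31 = 36 remain).
Jun has 30 days (36 − 30 = 6 remain).
6 into Jul → Jul 6.

Jul 6, 2035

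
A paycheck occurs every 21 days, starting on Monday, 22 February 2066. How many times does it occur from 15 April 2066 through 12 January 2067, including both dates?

13

Occurrences land 21·i days after 22 February 2066 for i = 0, 1, 2, …
15 April 2066 is 52 days after the start; 52 ÷ 21 = 2 remainder 10; since the remainder is 10, round up to i = 3. First occurrence in the window: #4 on 26 April 2066 (3×21 = 63 days in).
12 January 2067 is 324 days after the start; 324 ÷ 21 = 15 remainder 9. Last occurrence in the window: #16 on 3 January 2067.
Occurrences #4 through #16: 13 in total.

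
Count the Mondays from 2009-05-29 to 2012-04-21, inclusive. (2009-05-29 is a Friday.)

151

2009-05-29 is a Friday; the first Monday on or after it is 2009-06-01 (3 days later).
From 2009-06-01 to 2012-04-21: 213 + 365 + 365 + 112 = 1055 days (rest of 2009, 2010, 2011, to 2012-04-21 in 2012).
1055 ÷ 7 = 150 full weeks with remainder 5, so 150 more Mondays after the first → 151.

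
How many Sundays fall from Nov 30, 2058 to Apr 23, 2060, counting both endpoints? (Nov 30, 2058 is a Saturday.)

73

Nov 30, 2058 is a Saturday; the first Sunday on or after it is Dec 1, 2058 (1 day later).
From Dec 1, 2058 to Apr 23, 2060: 30 + 365 + 114 = 509 days (rest of 2058, 2059, to Apr 23, 2060 in 2060).
509 ÷ 7 = 72 full weeks with remainder 5, so 72 more Sundays after the first → 73.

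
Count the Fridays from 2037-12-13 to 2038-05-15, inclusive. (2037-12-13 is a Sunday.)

2037-12-13 is a Sunday; the first Friday on or after it is 2037-12-18 (5 days later).
From 2037-12-18 to 2038-05-15: 13 + 31 + 28 + 31 + 30 + 15 = 148 days (rest of December, January, February, March, April, May).
148 ÷ 7 = 21 full weeks with remainder 1, so 21 more Fridays after the first → 22.

22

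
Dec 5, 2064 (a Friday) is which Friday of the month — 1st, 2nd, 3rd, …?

Day 5 falls in week ⌈5/7⌉ of the month.
Days 1–7 hold the 1st Friday, 8–14 the 2nd, 15–21 the 3rd, 22–28 the 4th, 29–31 the 5th.
5 is in the range for the 1st.

1st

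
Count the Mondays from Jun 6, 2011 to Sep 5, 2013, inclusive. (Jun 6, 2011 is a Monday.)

Jun 6, 2011 is a Monday; the first Monday on or after it is Jun 6, 2011.
From Jun 6, 2011 to Sep 5, 2013: 208 + 366 + 248 = 822 days (rest of 2011, 2012, to Sep 5, 2013 in 2013).
822 ÷ 7 = 117 full weeks with remainder 3, so 117 more Mondays after the first → 118.

118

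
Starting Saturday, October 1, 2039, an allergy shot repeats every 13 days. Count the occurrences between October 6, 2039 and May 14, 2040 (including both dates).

17

Occurrences land 13·i days after October 1, 2039 for i = 0, 1, 2, …
October 6, 2039 is 5 days after the start; 5 ÷ 13 = 0 remainder 5; since the remainder is 5, round up to i = 1. First occurrence in the window: #2 on October 14, 2039 (1×13 = 13 days in).
May 14, 2040 is 226 days after the start; 226 ÷ 13 = 17 remainder 5. Last occurrence in the window: #18 on May 9, 2040.
Occurrences #2 through #18: 17 in total.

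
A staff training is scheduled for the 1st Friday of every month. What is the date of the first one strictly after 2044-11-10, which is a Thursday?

November 2044 starts on a Tuesday, so its 1st Friday is 2044-11-04 (3 days in).
That is not after 2044-11-10, so look at December 2044.
December 2044 starts on a Thursday, so its 1st Friday is 2044-12-02 (1 day in).

2044-12-02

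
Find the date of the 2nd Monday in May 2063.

The first Monday of May 2063 is May 7.
The 2nd Monday is 1 weeks later: 7 + 7 = 14.

14 May 2063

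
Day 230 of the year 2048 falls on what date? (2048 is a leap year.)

2048-08-17

January has 31 days (230 − 31 = 199 remain).
February has 29 days (199 − 29 = 170 remain).
March has 31 days (170 − 31 = 139 remain).
April has 30 days (139 − 30 = 109 remain).
May has 31 days (109 − 31 = 78 remain).
June has 30 days (78 − 30 = 48 remain).
July has 31 days (48 − 31 = 17 remain).
17 into August → August 17.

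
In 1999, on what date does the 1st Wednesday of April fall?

The first Wednesday of April 1999 is April 7.

1999-04-07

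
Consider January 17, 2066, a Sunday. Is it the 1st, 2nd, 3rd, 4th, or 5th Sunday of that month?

Day 17 falls in week ⌈17/7⌉ of the month.
Days 1–7 hold the 1st Sunday, 8–14 the 2nd, 15–21 the 3rd, 22–28 the 4th, 29–31 the 5th.
17 is in the range for the 3rd.

3rd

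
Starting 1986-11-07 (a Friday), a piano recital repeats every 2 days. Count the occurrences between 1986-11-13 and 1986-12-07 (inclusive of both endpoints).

13

Occurrences land 2·i days after 1986-11-07 for i = 0, 1, 2, …
1986-11-13 is 6 days after the start; 6 ÷ 2 = 3 remainder 0. First occurrence in the window: #4 on 1986-11-13 (3×2 = 6 days in).
1986-12-07 is 30 days after the start; 30 ÷ 2 = 15 remainder 0. Last occurrence in the window: #16 on 1986-12-07.
Occurrences #4 through #16: 13 in total.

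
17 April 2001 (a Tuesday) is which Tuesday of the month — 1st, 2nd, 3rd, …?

3rd

Day 17 falls in week ⌈17/7⌉ of the month.
Days 1–7 hold the 1st Tuesday, 8–14 the 2nd, 15–21 the 3rd, 22–28 the 4th, 29–31 the 5th.
17 is in the range for the 3rd.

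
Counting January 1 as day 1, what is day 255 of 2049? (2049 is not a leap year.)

January has 31 days (255 − 31 = 224 remain).
February has 28 days (224 − 28 = 196 remain).
March has 31 days (196 − 31 = 165 remain).
April has 30 days (165 − 30 = 135 remain).
May has 31 days (135 − 31 = 104 remain).
June has 30 days (104 − 30 = 74 remain).
July has 31 days (74 − 31 = 43 remain).
August has 31 days (43 − 31 = 12 remain).
12 into September → September 12.

2049-09-12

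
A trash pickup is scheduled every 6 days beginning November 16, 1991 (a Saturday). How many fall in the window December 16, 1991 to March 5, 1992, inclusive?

14

Occurrences land 6·i days after November 16, 1991 for i = 0, 1, 2, …
December 16, 1991 is 30 days after the start; 30 ÷ 6 = 5 remainder 0. First occurrence in the window: #6 on December 16, 1991 (5×6 = 30 days in).
March 5, 1992 is 110 days after the start; 110 ÷ 6 = 18 remainder 2. Last occurrence in the window: #19 on March 3, 1992.
Occurrences #6 through #19: 14 in total.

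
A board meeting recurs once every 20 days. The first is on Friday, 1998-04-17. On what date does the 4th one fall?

1998-06-16

The 4th occurrence is 3 intervals after the first: 3 × 20 = 60 days after 1998-04-17.
April has 30 days — 13 days to the end of April leaves 47.
May has 31 days (16 left).
16 days into June → 1998-06-16.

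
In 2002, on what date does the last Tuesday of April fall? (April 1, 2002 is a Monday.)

April 2002 begins on a Monday, so the first Tuesday is April 2 (1 day later).
April 2002 has 30 days. Adding weeks: 2, 9, 16, 23, 30 — the last one ≤ 30 is the 30th.

2002-04-30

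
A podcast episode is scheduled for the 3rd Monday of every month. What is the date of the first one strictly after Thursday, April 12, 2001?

April 2001 starts on a Sunday; its first Monday is the 2nd, so the 3rd Monday is the 16th — April 16, 2001.
April 16, 2001 is after April 12, 2001, so that is the next one.

April 16, 2001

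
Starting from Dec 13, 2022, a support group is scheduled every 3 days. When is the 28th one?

Mar 4, 2023

The 28th occurrence is 27 intervals after the first: 27 × 3 = 81 days after Dec 13, 2022.
Dec has 31 days — 18 days to the end of Dec leaves 63.
Jan has 31 days (32 left).
Feb has 28 days (4 left).
4 days into Mar → Mar 4, 2023.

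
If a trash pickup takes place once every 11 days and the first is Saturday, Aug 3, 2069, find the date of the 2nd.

The 2nd occurrence is 1 interval after the first: 1 × 11 = 11 days after Aug 3, 2069.
11 days later is Aug 14, 2069.

Aug 14, 2069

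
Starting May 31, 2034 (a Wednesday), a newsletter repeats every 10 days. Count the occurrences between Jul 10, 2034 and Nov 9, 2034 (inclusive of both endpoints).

Occurrences land 10·i days after May 31, 2034 for i = 0, 1, 2, …
Jul 10, 2034 is 40 days after the start; 40 ÷ 10 = 4 remainder 0. First occurrence in the window: #5 on Jul 10, 2034 (4×10 = 40 days in).
Nov 9, 2034 is 162 days after the start; 162 ÷ 10 = 16 remainder 2. Last occurrence in the window: #17 on Nov 7, 2034.
Occurrences #5 through #17: 13 in total.

13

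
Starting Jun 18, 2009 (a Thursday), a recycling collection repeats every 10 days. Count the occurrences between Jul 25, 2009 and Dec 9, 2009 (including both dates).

Occurrences land 10·i days after Jun 18, 2009 for i = 0, 1, 2, …
Jul 25, 2009 is 37 days after the start; 37 ÷ 10 = 3 remainder 7; since the remainder is 7, round up to i = 4. First occurrence in the window: #5 on Jul 28, 2009 (4×10 = 40 days in).
Dec 9, 2009 is 174 days after the start; 174 ÷ 10 = 17 remainder 4. Last occurrence in the window: #18 on Dec 5, 2009.
Occurrences #5 through #18: 14 in total.

14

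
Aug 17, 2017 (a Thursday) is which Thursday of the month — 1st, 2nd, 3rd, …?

3rd

Day 17 falls in week ⌈17/7⌉ of the month.
Days 1–7 hold the 1st Thursday, 8–14 the 2nd, 15–21 the 3rd, 22–28 the 4th, 29–31 the 5th.
17 is in the range for the 3rd.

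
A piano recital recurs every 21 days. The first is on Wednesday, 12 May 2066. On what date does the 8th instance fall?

6 October 2066

The 8th occurrence is 7 intervals after the first: 7 × 21 = 147 days after 12 May 2066.
May has 31 days — 19 days to the end of May leaves 128.
June has 30 days (98 left).
July has 31 days (67 left).
August has 31 days (36 left).
September has 30 days (6 left).
6 days into October → 6 October 2066.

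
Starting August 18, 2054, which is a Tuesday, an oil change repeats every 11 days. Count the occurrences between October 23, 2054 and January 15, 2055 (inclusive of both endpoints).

8

Occurrences land 11·i days after August 18, 2054 for i = 0, 1, 2, …
October 23, 2054 is 66 days after the start; 66 ÷ 11 = 6 remainder 0. First occurrence in the window: #7 on October 23, 2054 (6×11 = 66 days in).
January 15, 2055 is 150 days after the start; 150 ÷ 11 = 13 remainder 7. Last occurrence in the window: #14 on January 8, 2055.
Occurrences #7 through #14: 8 in total.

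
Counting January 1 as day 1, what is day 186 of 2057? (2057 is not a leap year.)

January has 31 days (186 − 31 = 155 remain).
February has 28 days (155 − 28 = 127 remain).
March has 31 days (127 − 31 = 96 remain).
April has 30 days (96 − 30 = 66 remain).
May has 31 days (66 − 31 = 35 remain).
June has 30 days (35 − 30 = 5 remain).
5 into July → July 5.

July 5, 2057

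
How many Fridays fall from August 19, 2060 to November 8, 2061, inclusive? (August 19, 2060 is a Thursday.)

August 19, 2060 is a Thursday; the first Friday on or after it is August 20, 2060 (1 day later).
From August 20, 2060 to November 8, 2061: 133 + 312 = 445 days (rest of 2060, to November 8, 2061 in 2061).
445 ÷ 7 = 63 full weeks with remainder 4, so 63 more Fridays after the first → 64.

64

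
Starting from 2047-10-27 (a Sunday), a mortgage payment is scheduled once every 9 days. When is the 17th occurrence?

2048-03-19

The 17th occurrence is 16 intervals after the first: 16 × 9 = 144 days after 2047-10-27.
October has 31 days — 4 days to the end of October leaves 140.
November has 30 days (110 left).
December has 31 days (79 left).
January has 31 days (48 left).
February has 29 days (19 left).
19 days into March → 2048-03-19.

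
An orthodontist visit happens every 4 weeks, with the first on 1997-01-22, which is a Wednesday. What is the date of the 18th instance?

The 18th occurrence is 17 intervals after the first: 17 × 28 = 476 days after 1997-01-22.
January has 31 days — 9 days to the end of January leaves 467.
From end of January to end of 1997 is 334 days (133 left).
January has 31 days (102 left).
February has 28 days (74 left).
March has 31 days (43 left).
April has 30 days (13 left).
13 days into May → 1998-05-13.

1998-05-13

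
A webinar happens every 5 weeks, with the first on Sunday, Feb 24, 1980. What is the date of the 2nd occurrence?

Mar 30, 1980

The 2nd occurrence is 1 interval after the first: 1 × 35 = 35 days after Feb 24, 1980.
Feb has 29 days — 5 days to the end of Feb leaves 30.
30 days into Mar → Mar 30, 1980.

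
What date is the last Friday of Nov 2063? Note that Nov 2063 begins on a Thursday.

Nov 2063 begins on a Thursday, so the first Friday is Nov 2 (1 day later).
Nov 2063 has 30 days. Adding weeks: 2, 9, 16, 23, 30 — the last one ≤ 30 is the 30th.

Nov 30, 2063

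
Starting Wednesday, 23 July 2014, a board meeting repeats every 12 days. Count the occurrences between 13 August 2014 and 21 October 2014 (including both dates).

Occurrences land 12·i days after 23 July 2014 for i = 0, 1, 2, …
13 August 2014 is 21 days after the start; 21 ÷ 12 = 1 remainder 9; since the remainder is 9, round up to i = 2. First occurrence in the window: #3 on 16 August 2014 (2×12 = 24 days in).
21 October 2014 is 90 days after the start; 90 ÷ 12 = 7 remainder 6. Last occurrence in the window: #8 on 15 October 2014.
Occurrences #3 through #8: 6 in total.

6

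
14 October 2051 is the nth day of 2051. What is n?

Days in months before October: 31 + 28 + 31 + 30 + 31 + 30 + 31 + 31 + 30 = 273.
Plus 14 days into October → day 287.

287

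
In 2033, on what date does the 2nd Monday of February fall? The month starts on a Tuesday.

February 2033 begins on a Tuesday, so the first Monday is February 7 (6 days later).
The 2nd Monday is 1 weeks later: 7 + 7 = 14.

2033-02-14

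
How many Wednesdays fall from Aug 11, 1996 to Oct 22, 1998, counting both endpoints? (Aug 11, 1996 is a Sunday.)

115

Aug 11, 1996 is a Sunday; the first Wednesday on or after it is Aug 14, 1996 (3 days later).
From Aug 14, 1996 to Oct 22, 1998: 139 + 365 + 295 = 799 days (rest of 1996, 1997, to Oct 22, 1998 in 1998).
799 ÷ 7 = 114 full weeks with remainder 1, so 114 more Wednesdays after the first → 115.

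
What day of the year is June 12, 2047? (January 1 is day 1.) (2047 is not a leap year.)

163

Days in months before June: 31 + 28 + 31 + 30 + 31 = 151.
Plus 12 days into June → day 163.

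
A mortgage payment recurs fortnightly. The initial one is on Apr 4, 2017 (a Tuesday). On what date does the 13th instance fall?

Sep 19, 2017

The 13th occurrence is 12 intervals after the first: 12 × 14 = 168 days after Apr 4, 2017.
Apr has 30 days — 26 days to the end of Apr leaves 142.
May has 31 days (111 left).
Jun has 30 days (81 left).
Jul has 31 days (50 left).
Aug has 31 days (19 left).
19 days into Sep → Sep 19, 2017.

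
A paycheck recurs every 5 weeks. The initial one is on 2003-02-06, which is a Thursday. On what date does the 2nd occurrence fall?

2003-03-13

The 2nd occurrence is 1 interval after the first: 1 × 35 = 35 days after 2003-02-06.
February has 28 days — 22 days to the end of February leaves 13.
13 days into March → 2003-03-13.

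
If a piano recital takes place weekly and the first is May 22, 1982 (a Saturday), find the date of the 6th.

June 26, 1982

The 6th occurrence is 5 intervals after the first: 5 × 7 = 35 days after May 22, 1982.
May has 31 days — 9 days to the end of May leaves 26.
26 days into June → June 26, 1982.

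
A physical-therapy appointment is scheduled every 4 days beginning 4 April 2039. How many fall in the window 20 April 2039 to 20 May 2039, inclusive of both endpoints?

Occurrences land 4·i days after 4 April 2039 for i = 0, 1, 2, …
20 April 2039 is 16 days after the start; 16 ÷ 4 = 4 remainder 0. First occurrence in the window: #5 on 20 April 2039 (4×4 = 16 days in).
20 May 2039 is 46 days after the start; 46 ÷ 4 = 11 remainder 2. Last occurrence in the window: #12 on 18 May 2039.
Occurrences #5 through #12: 8 in total.

8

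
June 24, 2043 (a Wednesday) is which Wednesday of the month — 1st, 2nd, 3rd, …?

Day 24 falls in week ⌈24/7⌉ of the month.
Days 1–7 hold the 1st Wednesday, 8–14 the 2nd, 15–21 the 3rd, 22–28 the 4th, 29–31 the 5th.
24 is in the range for the 4th.

4th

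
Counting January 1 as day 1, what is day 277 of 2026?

January has 31 days (277 − 31 = 246 remain).
February has 28 days (246 − 28 = 218 remain).
March has 31 days (218 − 31 = 187 remain).
April has 30 days (187 − 30 = 157 remain).
May has 31 days (157 − 31 = 126 remain).
June has 30 days (126 − 30 = 96 remain).
July has 31 days (96 − 31 = 65 remain).
August has 31 days (65 − 31 = 34 remain).
September has 30 days (34 − 30 = 4 remain).
4 into October → October 4.

October 4, 2026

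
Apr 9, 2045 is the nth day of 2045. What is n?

99

Days in months before Apr: 31 + 28 + 31 = 90.
Plus 9 days into Apr → day 99.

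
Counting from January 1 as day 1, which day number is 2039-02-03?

Days in months before February: 31 = 31.
Plus 3 days into February → day 34.

34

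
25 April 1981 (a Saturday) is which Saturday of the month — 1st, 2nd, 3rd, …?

4th

Day 25 falls in week ⌈25/7⌉ of the month.
Days 1–7 hold the 1st Saturday, 8–14 the 2nd, 15–21 the 3rd, 22–28 the 4th, 29–31 the 5th.
25 is in the range for the 4th.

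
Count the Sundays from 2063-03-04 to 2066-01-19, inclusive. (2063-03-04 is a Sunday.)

2063-03-04 is a Sunday; the first Sunday on or after it is 2063-03-04.
From 2063-03-04 to 2066-01-19: 302 + 366 + 365 + 19 = 1052 days (rest of 2063, 2064, 2065, to 2066-01-19 in 2066).
1052 ÷ 7 = 150 full weeks with remainder 2, so 150 more Sundays after the first → 151.

151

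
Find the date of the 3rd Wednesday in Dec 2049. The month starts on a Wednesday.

Dec 2049 begins on a Wednesday, so the first Wednesday is Dec 1.
The 3rd Wednesday is 2 weeks later: 1 + 14 = 15.

Dec 15, 2049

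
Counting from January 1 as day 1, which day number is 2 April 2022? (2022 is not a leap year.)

Days in months before April: 31 + 28 + 31 = 90.
Plus 2 days into April → day 92.

92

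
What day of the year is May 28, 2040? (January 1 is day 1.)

149

Days in months before May: 31 + 29 + 31 + 30 = 121.
Plus 28 days into May → day 149.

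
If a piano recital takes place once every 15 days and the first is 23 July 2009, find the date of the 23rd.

18 June 2010

The 23rd occurrence is 22 intervals after the first: 22 × 15 = 330 days after 23 July 2009.
July has 31 days — 8 days to the end of July leaves 322.
August has 31 days (291 left).
September has 30 days (261 left).
October has 31 days (230 left).
November has 30 days (200 left).
December has 31 days (169 left).
January has 31 days (138 left).
February has 28 days (110 left).
March has 31 days (79 left).
April has 30 days (49 left).
May has 31 days (18 left).
18 days into June → 18 June 2010.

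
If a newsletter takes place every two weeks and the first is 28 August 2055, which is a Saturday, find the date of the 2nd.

The 2nd occurrence is 1 interval after the first: 1 × 14 = 14 days after 28 August 2055.
August has 31 days — 3 days to the end of August leaves 11.
11 days into September → 11 September 2055.

11 September 2055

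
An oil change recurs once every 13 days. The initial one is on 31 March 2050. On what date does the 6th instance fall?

The 6th occurrence is 5 intervals after the first: 5 × 13 = 65 days after 31 March 2050.
March has 31 days — 0 days to the end of March leaves 65.
April has 30 days (35 left).
May has 31 days (4 left).
4 days into June → 4 June 2050.

4 June 2050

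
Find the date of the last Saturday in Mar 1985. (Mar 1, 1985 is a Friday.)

Mar 1985 begins on a Friday, so the first Saturday is Mar 2 (1 day later).
Mar 1985 has 31 days. Adding weeks: 2, 9, 16, 23, 30 — the last one ≤ 31 is the 30th.

Mar 30, 1985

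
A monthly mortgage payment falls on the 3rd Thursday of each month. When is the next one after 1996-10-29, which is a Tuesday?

October 1996 starts on a Tuesday; its first Thursday is the 3rd, so the 3rd Thursday is the 17th — 1996-10-17.
That is not after 1996-10-29, so look at November 1996.
November 1996 starts on a Friday; its first Thursday is the 7th, so the 3rd Thursday is the 21st — 1996-11-21.

1996-11-21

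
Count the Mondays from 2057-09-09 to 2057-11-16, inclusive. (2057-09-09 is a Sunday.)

2057-09-09 is a Sunday; the first Monday on or after it is 2057-09-10 (1 day later).
From 2057-09-10 to 2057-11-16: 20 + 31 + 16 = 67 days (rest of September, October, November).
67 ÷ 7 = 9 full weeks with remainder 4, so 9 more Mondays after the first → 10.

10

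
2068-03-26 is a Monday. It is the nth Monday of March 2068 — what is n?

Day 26 falls in week ⌈26/7⌉ of the month.
Days 1–7 hold the 1st Monday, 8–14 the 2nd, 15–21 the 3rd, 22–28 the 4th, 29–31 the 5th.
26 is in the range for the 4th.

4th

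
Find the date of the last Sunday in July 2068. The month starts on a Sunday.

July 29, 2068

July 2068 begins on a Sunday, so the first Sunday is July 1.
July 2068 has 31 days. Adding weeks: 1, 8, 15, 22, 29 — the last one ≤ 31 is the 29th.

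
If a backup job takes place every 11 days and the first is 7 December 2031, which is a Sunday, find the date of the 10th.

15 March 2032

The 10th occurrence is 9 intervals after the first: 9 × 11 = 99 days after 7 December 2031.
December has 31 days — 24 days to the end of December leaves 75.
January has 31 days (44 left).
February has 29 days (15 left).
15 days into March → 15 March 2032.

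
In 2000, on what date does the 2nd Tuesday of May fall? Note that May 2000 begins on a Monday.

9 May 2000

May 2000 begins on a Monday, so the first Tuesday is May 2 (1 day later).
The 2nd Tuesday is 1 weeks later: 2 + 7 = 9.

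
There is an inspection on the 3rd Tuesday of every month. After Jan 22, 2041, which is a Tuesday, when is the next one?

Feb 19, 2041

Jan 2041 starts on a Tuesday; its first Tuesday is the 1st, so the 3rd Tuesday is the 15th — Jan 15, 2041.
That is not after Jan 22, 2041, so look at Feb 2041.
Feb 2041 starts on a Friday; its first Tuesday is the 5th, so the 3rd Tuesday is the 19th — Feb 19, 2041.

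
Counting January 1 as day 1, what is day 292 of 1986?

January has 31 days (292 − 31 = 261 remain).
February has 28 days (261 − 28 = 233 remain).
March has 31 days (233 − 31 = 202 remain).
April has 30 days (202 − 30 = 172 remain).
May has 31 days (172 − 31 = 141 remain).
June has 30 days (141 − 30 = 111 remain).
July has 31 days (111 − 31 = 80 remain).
August has 31 days (80 − 31 = 49 remain).
September has 30 days (49 − 30 = 19 remain).
19 into October → October 19.

19 October 1986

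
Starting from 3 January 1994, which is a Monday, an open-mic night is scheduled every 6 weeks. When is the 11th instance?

27 February 1995

The 11th occurrence is 10 intervals after the first: 10 × 42 = 420 days after 3 January 1994.
January has 31 days — 28 days to the end of January leaves 392.
February has 28 days (364 left).
March has 31 days (333 left).
April has 30 days (303 left).
May has 31 days (272 left).
June has 30 days (242 left).
July has 31 days (211 left).
August has 31 days (180 left).
September has 30 days (150 left).
October has 31 days (119 left).
November has 30 days (89 left).
December has 31 days (58 left).
January has 31 days (27 left).
27 days into February → 27 February 1995.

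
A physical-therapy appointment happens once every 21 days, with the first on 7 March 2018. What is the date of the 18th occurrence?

27 February 2019

The 18th occurrence is 17 intervals after the first: 17 × 21 = 357 days after 7 March 2018.
March has 31 days — 24 days to the end of March leaves 333.
April has 30 days (303 left).
May has 31 days (272 left).
June has 30 days (242 left).
July has 31 days (211 left).
August has 31 days (180 left).
September has 30 days (150 left).
October has 31 days (119 left).
November has 30 days (89 left).
December has 31 days (58 left).
January has 31 days (27 left).
27 days into February → 27 February 2019.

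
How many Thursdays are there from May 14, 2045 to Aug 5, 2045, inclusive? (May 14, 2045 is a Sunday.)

12

May 14, 2045 is a Sunday; the first Thursday on or after it is May 18, 2045 (4 days later).
From May 18, 2045 to Aug 5, 2045: 13 + 30 + 31 + 5 = 79 days (rest of May, Jun, Jul, Aug).
79 ÷ 7 = 11 full weeks with remainder 2, so 11 more Thursdays after the first → 12.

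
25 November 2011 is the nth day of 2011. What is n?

329

Days in months before November: 31 + 28 + 31 + 30 + 31 + 30 + 31 + 31 + 30 + 31 = 304.
Plus 25 days into November → day 329.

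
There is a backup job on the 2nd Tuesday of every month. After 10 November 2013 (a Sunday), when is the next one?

November 2013 starts on a Friday; its first Tuesday is the 5th, so the 2nd Tuesday is the 12th — 12 November 2013.
12 November 2013 is after 10 November 2013, so that is the next one.

12 November 2013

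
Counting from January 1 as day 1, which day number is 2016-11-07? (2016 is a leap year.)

312

Days in months before November: 31 + 29 + 31 + 30 + 31 + 30 + 31 + 31 + 30 + 31 = 305.
Plus 7 days into November → day 312.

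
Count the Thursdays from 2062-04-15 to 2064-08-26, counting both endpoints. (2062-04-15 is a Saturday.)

123

2062-04-15 is a Saturday; the first Thursday on or after it is 2062-04-20 (5 days later).
From 2062-04-20 to 2064-08-26: 255 + 365 + 239 = 859 days (rest of 2062, 2063, to 2064-08-26 in 2064).
859 ÷ 7 = 122 full weeks with remainder 5, so 122 more Thursdays after the first → 123.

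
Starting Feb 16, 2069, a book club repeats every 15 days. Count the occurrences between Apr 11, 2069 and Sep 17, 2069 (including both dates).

11

Occurrences land 15·i days after Feb 16, 2069 for i = 0, 1, 2, …
Apr 11, 2069 is 54 days after the start; 54 ÷ 15 = 3 remainder 9; since the remainder is 9, round up to i = 4. First occurrence in the window: #5 on Apr 17, 2069 (4×15 = 60 days in).
Sep 17, 2069 is 213 days after the start; 213 ÷ 15 = 14 remainder 3. Last occurrence in the window: #15 on Sep 14, 2069.
Occurrences #5 through #15: 11 in total.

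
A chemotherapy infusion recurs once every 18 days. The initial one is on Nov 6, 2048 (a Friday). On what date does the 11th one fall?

May 5, 2049

The 11th occurrence is 10 intervals after the first: 10 × 18 = 180 days after Nov 6, 2048.
Nov has 30 days — 24 days to the end of Nov leaves 156.
Dec has 31 days (125 left).
Jan has 31 days (94 left).
Feb has 28 days (66 left).
Mar has 31 days (35 left).
Apr has 30 days (5 left).
5 days into May → May 5, 2049.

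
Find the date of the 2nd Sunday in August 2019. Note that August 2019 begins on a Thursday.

11 August 2019

August 2019 begins on a Thursday, so the first Sunday is August 4 (3 days later).
The 2nd Sunday is 1 weeks later: 4 + 7 = 11.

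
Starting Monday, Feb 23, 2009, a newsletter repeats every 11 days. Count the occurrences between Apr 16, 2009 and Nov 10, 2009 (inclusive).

19

Occurrences land 11·i days after Feb 23, 2009 for i = 0, 1, 2, …
Apr 16, 2009 is 52 days after the start; 52 ÷ 11 = 4 remainder 8; since the remainder is 8, round up to i = 5. First occurrence in the window: #6 on Apr 19, 2009 (5×11 = 55 days in).
Nov 10, 2009 is 260 days after the start; 260 ÷ 11 = 23 remainder 7. Last occurrence in the window: #24 on Nov 3, 2009.
Occurrences #6 through #24: 19 in total.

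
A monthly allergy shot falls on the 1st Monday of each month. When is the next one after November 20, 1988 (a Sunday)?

December 5, 1988

November 1988 starts on a Tuesday, so its 1st Monday is November 7, 1988 (6 days in).
That is not after November 20, 1988, so look at December 1988.
December 1988 starts on a Thursday, so its 1st Monday is December 5, 1988 (4 days in).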